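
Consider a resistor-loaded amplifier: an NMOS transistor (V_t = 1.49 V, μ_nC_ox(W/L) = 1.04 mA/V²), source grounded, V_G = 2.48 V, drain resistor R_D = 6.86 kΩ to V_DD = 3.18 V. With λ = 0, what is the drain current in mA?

I_D = 0.389 mA

V_GS = V_G = 2.48 V, so V_ov = 2.48 − 1.49 = 0.99 V.
Assume saturation: I_D = ½ k_n V_ov² = 0.5 × 1.04 × 0.99² = 0.51 mA, giving V_DS = V_DD − I_D R_D = 3.18 − 0.51 × 6.86 = -0.316 V.
But -0.316 V < V_ov = 0.99 V, so the device is actually in triode.
In triode I_D = k_n[V_ov V_DS − ½ V_DS²] and I_D = (V_DD − V_DS)/R_D. Equating: 3.57 V_DS² − 8.063 V_DS + 3.18 = 0, giving V_DS = 0.509 V (the root below V_ov).
I_D = (3.18 − 0.509) / 6.86 = 0.389 mA.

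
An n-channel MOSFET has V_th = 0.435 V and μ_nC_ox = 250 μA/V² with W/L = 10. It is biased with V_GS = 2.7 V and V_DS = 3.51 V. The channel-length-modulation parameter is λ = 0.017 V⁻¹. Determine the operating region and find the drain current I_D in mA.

k_n = μ_nC_ox · (W/L) = 2.5 mA/V².
V_ov = V_GS − V_th = 2.7 − 0.435 = 2.27 V.
Since V_DS = 3.51 V ≥ V_ov = 2.27 V, the device is in saturation.
I_D = ½ k_n V_ov² (1 + λ V_DS) = 0.5 × 2.5 × 2.27² × (1 + 0.017 × 3.51) = 6.8 mA.

Saturation; I_D = 6.80 mA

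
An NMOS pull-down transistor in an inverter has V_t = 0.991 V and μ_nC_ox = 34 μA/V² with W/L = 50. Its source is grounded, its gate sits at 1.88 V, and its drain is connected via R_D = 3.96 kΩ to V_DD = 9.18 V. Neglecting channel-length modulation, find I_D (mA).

V_GS = V_G = 1.88 V, so V_ov = 1.88 − 0.991 = 0.889 V.
k_n = μ_nC_ox · (W/L) = 1.7 mA/V².
Assume saturation: I_D = ½ k_n V_ov² = 0.5 × 1.7 × 0.889² = 0.672 mA, giving V_DS = V_DD − I_D R_D = 9.18 − 0.672 × 3.96 = 6.52 V.
V_DS = 6.52 V ≥ V_ov = 0.889 V, confirming saturation.

I_D = 0.672 mA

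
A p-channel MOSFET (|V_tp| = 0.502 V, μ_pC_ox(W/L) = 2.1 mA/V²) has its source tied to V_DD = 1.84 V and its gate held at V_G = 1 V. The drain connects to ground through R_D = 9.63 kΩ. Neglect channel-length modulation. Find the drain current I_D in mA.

V_SG = V_DD − V_G = 1.84 − 1 = 0.84 V, so V_ov = 0.84 − 0.502 = 0.338 V.
Assume saturation: I_D = ½ k_p V_ov² = 0.5 × 2.1 × 0.338² = 0.12 mA, giving V_SD = V_DD − I_D R_D = 1.84 − 0.12 × 9.63 = 0.685 V.
V_SD = 0.685 V ≥ V_ov = 0.338 V, confirming saturation.

I_D = 0.120 mA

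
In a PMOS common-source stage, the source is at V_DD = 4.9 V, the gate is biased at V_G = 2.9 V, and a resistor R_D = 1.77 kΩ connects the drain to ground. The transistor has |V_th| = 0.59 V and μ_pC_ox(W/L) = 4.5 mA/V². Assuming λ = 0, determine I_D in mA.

I_D = 2.50 mA

V_SG = V_DD − V_G = 4.9 − 2.9 = 2 V, so V_ov = 2 − 0.59 = 1.41 V.
Assume saturation: I_D = ½ k_p V_ov² = 0.5 × 4.5 × 1.41² = 4.47 mA, giving V_SD = V_DD − I_D R_D = 4.9 − 4.47 × 1.77 = -3.02 V.
But -3.02 V < V_ov = 1.41 V, so the device is actually in triode.
In triode I_D = k_p[V_ov V_SD − ½ V_SD²] and I_D = (V_DD − V_SD)/R_D. Equating: 3.98 V_SD² − 12.23 V_SD + 4.9 = 0, giving V_SD = 0.474 V (the root below V_ov).
I_D = (4.9 − 0.474) / 1.77 = 2.5 mA.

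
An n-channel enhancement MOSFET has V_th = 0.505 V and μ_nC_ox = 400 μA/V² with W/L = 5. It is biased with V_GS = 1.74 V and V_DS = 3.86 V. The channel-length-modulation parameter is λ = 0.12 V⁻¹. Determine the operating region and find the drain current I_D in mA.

k_n = μ_nC_ox · (W/L) = 2 mA/V².
V_ov = V_GS − V_th = 1.74 − 0.505 = 1.23 V.
Since V_DS = 3.86 V ≥ V_ov = 1.23 V, the device is in saturation.
I_D = ½ k_n V_ov² (1 + λ V_DS) = 0.5 × 2 × 1.23² × (1 + 0.12 × 3.86) = 2.23 mA.

Saturation; I_D = 2.23 mA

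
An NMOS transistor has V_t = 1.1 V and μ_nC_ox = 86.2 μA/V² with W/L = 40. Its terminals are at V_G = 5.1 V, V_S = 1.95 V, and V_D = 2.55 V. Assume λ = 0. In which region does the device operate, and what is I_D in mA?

V_GS = V_G − V_S = 5.1 − 1.95 = 3.15 V; V_DS = V_D − V_S = 2.55 − 1.95 = 0.6 V.
k_n = μ_nC_ox · (W/L) = 3.448 mA/V².
V_ov = V_GS − V_t = 3.15 − 1.1 = 2.05 V.
Since V_DS = 0.6 V < V_ov = 2.05 V, the device is in the triode region.
I_D = k_n [V_ov · V_DS − ½ V_DS²] = 3.448 × [2.05 × 0.6 − 0.5 × 0.6²] = 3.62 mA.

Triode; I_D = 3.62 mA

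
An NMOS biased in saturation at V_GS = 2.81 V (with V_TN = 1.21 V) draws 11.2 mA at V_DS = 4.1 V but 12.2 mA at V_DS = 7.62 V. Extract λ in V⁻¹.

With V_GS fixed, I_D ∝ (1 + λ V_DS) in saturation, so I_D2/I_D1 = (1 + λ V_DS2)/(1 + λ V_DS1).
12.2/11.2 = 1.089 = (1 + 7.62 λ)/(1 + 4.1 λ).
Solving: λ (I_D1 V_DS2 − I_D2 V_DS1) = I_D2 − I_D1, so λ = (12.2 − 11.2) / (11.2 × 7.62 − 12.2 × 4.1) = 1 / 35.3 = 0.0283 V⁻¹.

λ = 0.0283 V⁻¹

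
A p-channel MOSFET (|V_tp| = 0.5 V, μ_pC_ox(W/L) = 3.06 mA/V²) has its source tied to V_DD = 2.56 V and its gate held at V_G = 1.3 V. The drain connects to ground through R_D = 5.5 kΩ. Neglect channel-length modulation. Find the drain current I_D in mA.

I_D = 0.427 mA

V_SG = V_DD − V_G = 2.56 − 1.3 = 1.26 V, so V_ov = 1.26 − 0.5 = 0.76 V.
Assume saturation: I_D = ½ k_p V_ov² = 0.5 × 3.06 × 0.76² = 0.884 mA, giving V_SD = V_DD − I_D R_D = 2.56 − 0.884 × 5.5 = -2.3 V.
But -2.3 V < V_ov = 0.76 V, so the device is actually in triode.
In triode I_D = k_p[V_ov V_SD − ½ V_SD²] and I_D = (V_DD − V_SD)/R_D. Equating: 8.42 V_SD² − 13.79 V_SD + 2.56 = 0, giving V_SD = 0.213 V (the root below V_ov).
I_D = (2.56 − 0.213) / 5.5 = 0.427 mA.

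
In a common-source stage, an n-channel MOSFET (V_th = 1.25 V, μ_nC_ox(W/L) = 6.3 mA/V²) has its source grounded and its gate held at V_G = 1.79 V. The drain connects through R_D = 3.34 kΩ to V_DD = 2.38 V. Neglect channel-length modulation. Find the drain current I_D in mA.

V_GS = V_G = 1.79 V, so V_ov = 1.79 − 1.25 = 0.54 V.
Assume saturation: I_D = ½ k_n V_ov² = 0.5 × 6.3 × 0.54² = 0.919 mA, giving V_DS = V_DD − I_D R_D = 2.38 − 0.919 × 3.34 = -0.688 V.
But -0.688 V < V_ov = 0.54 V, so the device is actually in triode.
In triode I_D = k_n[V_ov V_DS − ½ V_DS²] and I_D = (V_DD − V_DS)/R_D. Equating: 10.5 V_DS² − 12.36 V_DS + 2.38 = 0, giving V_DS = 0.243 V (the root below V_ov).
I_D = (2.38 − 0.243) / 3.34 = 0.64 mA.

I_D = 0.640 mA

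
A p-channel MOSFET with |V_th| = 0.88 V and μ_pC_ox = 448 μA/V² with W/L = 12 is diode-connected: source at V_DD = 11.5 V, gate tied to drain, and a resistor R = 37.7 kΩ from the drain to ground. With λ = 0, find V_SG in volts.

With gate tied to drain, V_SG = V_SD ≥ V_SG − |V_th|, so the device is in saturation.
k_p = μ_pC_ox · (W/L) = 5.376 mA/V².
KCL at the drain: ½ k_p (V_SG − |V_th|)² = (V_DD − V_SG)/R.
Let x = V_SG − 0.88. Then 101 x² + x − 10.62 = 0, giving x = 0.319 V (positive root), so V_SG = 1.2 V.
I_D = (V_DD − V_SG)/R = (11.5 − 1.2) / 37.7 = 0.273 mA.

V_SG = 1.20 V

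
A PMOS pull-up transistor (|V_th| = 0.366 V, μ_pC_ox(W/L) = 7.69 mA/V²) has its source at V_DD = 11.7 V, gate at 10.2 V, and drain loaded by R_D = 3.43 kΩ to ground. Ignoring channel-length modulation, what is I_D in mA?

I_D = 3.27 mA

V_SG = V_DD − V_G = 11.7 − 10.2 = 1.5 V, so V_ov = 1.5 − 0.366 = 1.13 V.
Assume saturation: I_D = ½ k_p V_ov² = 0.5 × 7.69 × 1.13² = 4.94 mA, giving V_SD = V_DD − I_D R_D = 11.7 − 4.94 × 3.43 = -5.26 V.
But -5.26 V < V_ov = 1.13 V, so the device is actually in triode.
In triode I_D = k_p[V_ov V_SD − ½ V_SD²] and I_D = (V_DD − V_SD)/R_D. Equating: 13.2 V_SD² − 30.91 V_SD + 11.7 = 0, giving V_SD = 0.475 V (the root below V_ov).
I_D = (11.7 − 0.475) / 3.43 = 3.27 mA.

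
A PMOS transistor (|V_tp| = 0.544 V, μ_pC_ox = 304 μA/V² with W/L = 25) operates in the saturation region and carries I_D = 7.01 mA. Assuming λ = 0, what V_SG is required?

V_SG = 1.90 V

k_p = μ_pC_ox · (W/L) = 7.6 mA/V².
In saturation I_D = ½ k_p (V_SG − |V_tp|)², so V_SG − |V_tp| = √(2 I_D / k_p) = √(2 × 7.01 / 7.6) = 1.36 V.
V_SG = 0.544 + 1.36 = 1.9 V.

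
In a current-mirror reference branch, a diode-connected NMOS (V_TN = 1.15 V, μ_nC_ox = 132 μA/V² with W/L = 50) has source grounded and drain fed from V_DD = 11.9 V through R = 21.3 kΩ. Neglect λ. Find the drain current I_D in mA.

With gate tied to drain, V_GS = V_DS ≥ V_GS − V_TN, so the device is in saturation.
k_n = μ_nC_ox · (W/L) = 6.6 mA/V².
KCL at the drain: ½ k_n (V_GS − V_TN)² = (V_DD − V_GS)/R.
Let x = V_GS − 1.15. Then 70.3 x² + x − 10.75 = 0, giving x = 0.384 V (positive root), so V_GS = 1.53 V.
I_D = (V_DD − V_GS)/R = (11.9 − 1.53) / 21.3 = 0.487 mA.

I_D = 0.487 mA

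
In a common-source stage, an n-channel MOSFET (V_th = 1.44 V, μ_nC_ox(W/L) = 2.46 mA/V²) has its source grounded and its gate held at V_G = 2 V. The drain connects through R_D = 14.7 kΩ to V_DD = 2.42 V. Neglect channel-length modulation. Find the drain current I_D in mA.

V_GS = V_G = 2 V, so V_ov = 2 − 1.44 = 0.56 V.
Assume saturation: I_D = ½ k_n V_ov² = 0.5 × 2.46 × 0.56² = 0.386 mA, giving V_DS = V_DD − I_D R_D = 2.42 − 0.386 × 14.7 = -3.25 V.
But -3.25 V < V_ov = 0.56 V, so the device is actually in triode.
In triode I_D = k_n[V_ov V_DS − ½ V_DS²] and I_D = (V_DD − V_DS)/R_D. Equating: 18.1 V_DS² − 21.25 V_DS + 2.42 = 0, giving V_DS = 0.128 V (the root below V_ov).
I_D = (2.42 − 0.128) / 14.7 = 0.156 mA.

I_D = 0.156 mA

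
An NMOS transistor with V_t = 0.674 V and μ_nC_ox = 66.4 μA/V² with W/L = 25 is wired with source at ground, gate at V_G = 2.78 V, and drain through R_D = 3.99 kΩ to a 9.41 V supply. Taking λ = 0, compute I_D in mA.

V_GS = V_G = 2.78 V, so V_ov = 2.78 − 0.674 = 2.11 V.
k_n = μ_nC_ox · (W/L) = 1.66 mA/V².
Assume saturation: I_D = ½ k_n V_ov² = 0.5 × 1.66 × 2.11² = 3.68 mA, giving V_DS = V_DD − I_D R_D = 9.41 − 3.68 × 3.99 = -5.28 V.
But -5.28 V < V_ov = 2.11 V, so the device is actually in triode.
In triode I_D = k_n[V_ov V_DS − ½ V_DS²] and I_D = (V_DD − V_DS)/R_D. Equating: 3.31 V_DS² − 14.95 V_DS + 9.41 = 0, giving V_DS = 0.756 V (the root below V_ov).
I_D = (9.41 − 0.756) / 3.99 = 2.17 mA.

I_D = 2.17 mA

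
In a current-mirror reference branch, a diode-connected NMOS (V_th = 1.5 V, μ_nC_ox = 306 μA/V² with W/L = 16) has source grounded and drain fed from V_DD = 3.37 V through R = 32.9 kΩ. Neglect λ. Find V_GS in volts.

With gate tied to drain, V_GS = V_DS ≥ V_GS − V_th, so the device is in saturation.
k_n = μ_nC_ox · (W/L) = 4.896 mA/V².
KCL at the drain: ½ k_n (V_GS − V_th)² = (V_DD − V_GS)/R.
Let x = V_GS − 1.5. Then 80.5 x² + x − 1.87 = 0, giving x = 0.146 V (positive root), so V_GS = 1.65 V.
I_D = (V_DD − V_GS)/R = (3.37 − 1.65) / 32.9 = 0.0524 mA.

V_GS = 1.65 V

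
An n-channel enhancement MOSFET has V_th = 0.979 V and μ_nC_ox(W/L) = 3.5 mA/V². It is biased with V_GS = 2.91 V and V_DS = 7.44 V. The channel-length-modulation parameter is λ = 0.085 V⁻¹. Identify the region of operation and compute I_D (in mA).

Saturation; I_D = 10.7 mA

V_ov = V_GS − V_th = 2.91 − 0.979 = 1.93 V.
Since V_DS = 7.44 V ≥ V_ov = 1.93 V, the device is in saturation.
I_D = ½ k_n V_ov² (1 + λ V_DS) = 0.5 × 3.5 × 1.93² × (1 + 0.085 × 7.44) = 10.7 mA.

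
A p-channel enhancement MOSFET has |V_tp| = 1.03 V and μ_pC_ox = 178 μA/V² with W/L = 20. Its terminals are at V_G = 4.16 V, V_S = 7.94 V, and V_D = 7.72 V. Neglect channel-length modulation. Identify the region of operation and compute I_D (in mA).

V_SG = V_S − V_G = 7.94 − 4.16 = 3.78 V; V_SD = V_S − V_D = 7.94 − 7.72 = 0.22 V.
k_p = μ_pC_ox · (W/L) = 3.56 mA/V².
V_ov = V_SG − |V_tp| = 3.78 − 1.03 = 2.75 V.
Since V_SD = 0.22 V < V_ov = 2.75 V, the device is in the triode region.
I_D = k_p [V_ov · V_SD − ½ V_SD²] = 3.56 × [2.75 × 0.22 − 0.5 × 0.22²] = 2.07 mA.

Triode; I_D = 2.07 mA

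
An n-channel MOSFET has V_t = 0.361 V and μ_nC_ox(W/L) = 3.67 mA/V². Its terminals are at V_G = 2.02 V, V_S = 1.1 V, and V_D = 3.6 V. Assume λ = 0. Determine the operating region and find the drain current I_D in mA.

Saturation; I_D = 0.573 mA

V_GS = V_G − V_S = 2.02 − 1.1 = 0.92 V; V_DS = V_D − V_S = 3.6 − 1.1 = 2.5 V.
V_ov = V_GS − V_t = 0.92 − 0.361 = 0.559 V.
Since V_DS = 2.5 V ≥ V_ov = 0.559 V, the device is in saturation.
I_D = ½ k_n V_ov² = 0.5 × 3.67 × 0.559² = 0.573 mA.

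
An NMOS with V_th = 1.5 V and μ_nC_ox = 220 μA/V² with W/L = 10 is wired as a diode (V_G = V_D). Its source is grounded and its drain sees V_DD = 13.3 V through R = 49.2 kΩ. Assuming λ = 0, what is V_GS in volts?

With gate tied to drain, V_GS = V_DS ≥ V_GS − V_th, so the device is in saturation.
k_n = μ_nC_ox · (W/L) = 2.2 mA/V².
KCL at the drain: ½ k_n (V_GS − V_th)² = (V_DD − V_GS)/R.
Let x = V_GS − 1.5. Then 54.1 x² + x − 11.8 = 0, giving x = 0.458 V (positive root), so V_GS = 1.96 V.
I_D = (V_DD − V_GS)/R = (13.3 − 1.96) / 49.2 = 0.231 mA.

V_GS = 1.96 V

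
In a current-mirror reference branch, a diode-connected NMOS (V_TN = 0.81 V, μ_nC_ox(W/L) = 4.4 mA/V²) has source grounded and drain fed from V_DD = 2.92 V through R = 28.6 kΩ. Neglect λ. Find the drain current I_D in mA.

With gate tied to drain, V_GS = V_DS ≥ V_GS − V_TN, so the device is in saturation.
KCL at the drain: ½ k_n (V_GS − V_TN)² = (V_DD − V_GS)/R.
Let x = V_GS − 0.81. Then 62.9 x² + x − 2.11 = 0, giving x = 0.175 V (positive root), so V_GS = 0.985 V.
I_D = (V_DD − V_GS)/R = (2.92 − 0.985) / 28.6 = 0.0676 mA.

I_D = 0.0676 mA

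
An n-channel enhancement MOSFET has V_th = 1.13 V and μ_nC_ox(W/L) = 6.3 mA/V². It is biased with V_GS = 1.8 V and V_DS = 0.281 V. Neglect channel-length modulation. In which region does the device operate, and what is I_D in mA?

Triode; I_D = 0.937 mA

V_ov = V_GS − V_th = 1.8 − 1.13 = 0.67 V.
Since V_DS = 0.281 V < V_ov = 0.67 V, the device is in the triode region.
I_D = k_n [V_ov · V_DS − ½ V_DS²] = 6.3 × [0.67 × 0.281 − 0.5 × 0.281²] = 0.937 mA.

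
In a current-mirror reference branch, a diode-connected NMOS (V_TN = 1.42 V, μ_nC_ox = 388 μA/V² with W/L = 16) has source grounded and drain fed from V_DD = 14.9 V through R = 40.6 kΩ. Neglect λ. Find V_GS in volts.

V_GS = 1.74 V

With gate tied to drain, V_GS = V_DS ≥ V_GS − V_TN, so the device is in saturation.
k_n = μ_nC_ox · (W/L) = 6.208 mA/V².
KCL at the drain: ½ k_n (V_GS − V_TN)² = (V_DD − V_GS)/R.
Let x = V_GS − 1.42. Then 126 x² + x − 13.48 = 0, giving x = 0.323 V (positive root), so V_GS = 1.74 V.
I_D = (V_DD − V_GS)/R = (14.9 − 1.74) / 40.6 = 0.324 mA.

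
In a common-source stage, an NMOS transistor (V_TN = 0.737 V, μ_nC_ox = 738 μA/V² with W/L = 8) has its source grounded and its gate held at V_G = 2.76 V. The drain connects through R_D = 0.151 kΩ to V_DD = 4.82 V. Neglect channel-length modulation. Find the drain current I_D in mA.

V_GS = V_G = 2.76 V, so V_ov = 2.76 − 0.737 = 2.02 V.
k_n = μ_nC_ox · (W/L) = 5.904 mA/V².
Assume saturation: I_D = ½ k_n V_ov² = 0.5 × 5.904 × 2.02² = 12.1 mA, giving V_DS = V_DD − I_D R_D = 4.82 − 12.1 × 0.151 = 3 V.
V_DS = 3 V ≥ V_ov = 2.02 V, confirming saturation.

I_D = 12.1 mA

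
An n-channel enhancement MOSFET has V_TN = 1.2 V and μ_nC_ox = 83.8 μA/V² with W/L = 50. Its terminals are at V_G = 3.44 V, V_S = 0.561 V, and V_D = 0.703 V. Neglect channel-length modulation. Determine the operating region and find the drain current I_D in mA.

Triode; I_D = 0.957 mA

V_GS = V_G − V_S = 3.44 − 0.561 = 2.88 V; V_DS = V_D − V_S = 0.703 − 0.561 = 0.142 V.
k_n = μ_nC_ox · (W/L) = 4.19 mA/V².
V_ov = V_GS − V_TN = 2.88 − 1.2 = 1.68 V.
Since V_DS = 0.142 V < V_ov = 1.68 V, the device is in the triode region.
I_D = k_n [V_ov · V_DS − ½ V_DS²] = 4.19 × [1.68 × 0.142 − 0.5 × 0.142²] = 0.957 mA.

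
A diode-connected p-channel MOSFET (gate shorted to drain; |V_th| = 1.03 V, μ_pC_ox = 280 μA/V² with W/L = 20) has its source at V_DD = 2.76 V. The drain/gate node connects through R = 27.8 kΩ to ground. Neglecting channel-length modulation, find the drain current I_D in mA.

I_D = 0.0571 mA

With gate tied to drain, V_SG = V_SD ≥ V_SG − |V_th|, so the device is in saturation.
k_p = μ_pC_ox · (W/L) = 5.6 mA/V².
KCL at the drain: ½ k_p (V_SG − |V_th|)² = (V_DD − V_SG)/R.
Let x = V_SG − 1.03. Then 77.8 x² + x − 1.73 = 0, giving x = 0.143 V (positive root), so V_SG = 1.17 V.
I_D = (V_DD − V_SG)/R = (2.76 − 1.17) / 27.8 = 0.0571 mA.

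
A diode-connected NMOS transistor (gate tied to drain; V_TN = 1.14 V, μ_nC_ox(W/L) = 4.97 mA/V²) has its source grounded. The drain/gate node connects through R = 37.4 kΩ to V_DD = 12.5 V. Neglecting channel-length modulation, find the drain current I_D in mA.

With gate tied to drain, V_GS = V_DS ≥ V_GS − V_TN, so the device is in saturation.
KCL at the drain: ½ k_n (V_GS − V_TN)² = (V_DD − V_GS)/R.
Let x = V_GS − 1.14. Then 92.9 x² + x − 11.36 = 0, giving x = 0.344 V (positive root), so V_GS = 1.48 V.
I_D = (V_DD − V_GS)/R = (12.5 − 1.48) / 37.4 = 0.295 mA.

I_D = 0.295 mA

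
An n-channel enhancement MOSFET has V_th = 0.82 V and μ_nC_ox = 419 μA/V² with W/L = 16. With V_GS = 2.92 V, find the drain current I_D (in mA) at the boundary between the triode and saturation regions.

I_D = 14.8 mA

At the boundary V_DS = V_ov = V_GS − V_th = 2.92 − 0.82 = 2.1 V.
k_n = μ_nC_ox · (W/L) = 6.704 mA/V².
I_D = ½ k_n V_ov² = 0.5 × 6.704 × 2.1² = 14.8 mA.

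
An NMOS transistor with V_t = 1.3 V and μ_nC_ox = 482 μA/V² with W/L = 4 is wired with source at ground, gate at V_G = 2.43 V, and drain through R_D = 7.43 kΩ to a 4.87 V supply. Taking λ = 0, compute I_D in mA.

V_GS = V_G = 2.43 V, so V_ov = 2.43 − 1.3 = 1.13 V.
k_n = μ_nC_ox · (W/L) = 1.928 mA/V².
Assume saturation: I_D = ½ k_n V_ov² = 0.5 × 1.928 × 1.13² = 1.23 mA, giving V_DS = V_DD − I_D R_D = 4.87 − 1.23 × 7.43 = -4.28 V.
But -4.28 V < V_ov = 1.13 V, so the device is actually in triode.
In triode I_D = k_n[V_ov V_DS − ½ V_DS²] and I_D = (V_DD − V_DS)/R_D. Equating: 7.16 V_DS² − 17.19 V_DS + 4.87 = 0, giving V_DS = 0.328 V (the root below V_ov).
I_D = (4.87 − 0.328) / 7.43 = 0.611 mA.

I_D = 0.611 mA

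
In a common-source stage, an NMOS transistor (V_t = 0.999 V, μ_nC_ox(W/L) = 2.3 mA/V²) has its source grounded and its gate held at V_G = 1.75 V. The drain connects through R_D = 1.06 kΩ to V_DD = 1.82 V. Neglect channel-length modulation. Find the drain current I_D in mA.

I_D = 0.649 mA

V_GS = V_G = 1.75 V, so V_ov = 1.75 − 0.999 = 0.751 V.
Assume saturation: I_D = ½ k_n V_ov² = 0.5 × 2.3 × 0.751² = 0.649 mA, giving V_DS = V_DD − I_D R_D = 1.82 − 0.649 × 1.06 = 1.13 V.
V_DS = 1.13 V ≥ V_ov = 0.751 V, confirming saturation.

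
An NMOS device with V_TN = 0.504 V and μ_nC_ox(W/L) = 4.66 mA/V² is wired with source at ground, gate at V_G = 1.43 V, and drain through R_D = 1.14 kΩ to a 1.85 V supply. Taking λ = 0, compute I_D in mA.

I_D = 1.29 mA

V_GS = V_G = 1.43 V, so V_ov = 1.43 − 0.504 = 0.926 V.
Assume saturation: I_D = ½ k_n V_ov² = 0.5 × 4.66 × 0.926² = 2 mA, giving V_DS = V_DD − I_D R_D = 1.85 − 2 × 1.14 = -0.428 V.
But -0.428 V < V_ov = 0.926 V, so the device is actually in triode.
In triode I_D = k_n[V_ov V_DS − ½ V_DS²] and I_D = (V_DD − V_DS)/R_D. Equating: 2.66 V_DS² − 5.919 V_DS + 1.85 = 0, giving V_DS = 0.376 V (the root below V_ov).
I_D = (1.85 − 0.376) / 1.14 = 1.29 mA.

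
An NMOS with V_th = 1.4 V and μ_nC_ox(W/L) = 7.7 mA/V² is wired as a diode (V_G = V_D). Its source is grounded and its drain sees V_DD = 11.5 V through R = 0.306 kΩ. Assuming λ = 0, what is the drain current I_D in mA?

I_D = 24.7 mA

With gate tied to drain, V_GS = V_DS ≥ V_GS − V_th, so the device is in saturation.
KCL at the drain: ½ k_n (V_GS − V_th)² = (V_DD − V_GS)/R.
Let x = V_GS − 1.4. Then 1.18 x² + x − 10.1 = 0, giving x = 2.53 V (positive root), so V_GS = 3.93 V.
I_D = (V_DD − V_GS)/R = (11.5 − 3.93) / 0.306 = 24.7 mA.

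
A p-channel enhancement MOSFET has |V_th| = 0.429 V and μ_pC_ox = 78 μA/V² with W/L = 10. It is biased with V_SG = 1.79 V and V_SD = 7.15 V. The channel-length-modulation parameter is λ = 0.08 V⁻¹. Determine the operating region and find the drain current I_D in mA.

k_p = μ_pC_ox · (W/L) = 0.78 mA/V².
V_ov = V_SG − |V_th| = 1.79 − 0.429 = 1.36 V.
Since V_SD = 7.15 V ≥ V_ov = 1.36 V, the device is in saturation.
I_D = ½ k_p V_ov² (1 + λ V_SD) = 0.5 × 0.78 × 1.36² × (1 + 0.08 × 7.15) = 1.14 mA.

Saturation; I_D = 1.14 mA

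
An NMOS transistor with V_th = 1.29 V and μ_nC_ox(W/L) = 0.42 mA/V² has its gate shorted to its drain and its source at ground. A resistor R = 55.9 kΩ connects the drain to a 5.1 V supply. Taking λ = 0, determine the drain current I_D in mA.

I_D = 0.0587 mA

With gate tied to drain, V_GS = V_DS ≥ V_GS − V_th, so the device is in saturation.
KCL at the drain: ½ k_n (V_GS − V_th)² = (V_DD − V_GS)/R.
Let x = V_GS − 1.29. Then 11.7 x² + x − 3.81 = 0, giving x = 0.529 V (positive root), so V_GS = 1.82 V.
I_D = (V_DD − V_GS)/R = (5.1 − 1.82) / 55.9 = 0.0587 mA.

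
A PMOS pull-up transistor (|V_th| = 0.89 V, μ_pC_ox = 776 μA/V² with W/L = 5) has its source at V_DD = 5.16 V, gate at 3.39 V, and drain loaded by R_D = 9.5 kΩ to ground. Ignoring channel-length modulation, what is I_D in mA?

I_D = 0.525 mA

V_SG = V_DD − V_G = 5.16 − 3.39 = 1.77 V, so V_ov = 1.77 − 0.89 = 0.88 V.
k_p = μ_pC_ox · (W/L) = 3.88 mA/V².
Assume saturation: I_D = ½ k_p V_ov² = 0.5 × 3.88 × 0.88² = 1.5 mA, giving V_SD = V_DD − I_D R_D = 5.16 − 1.5 × 9.5 = -9.11 V.
But -9.11 V < V_ov = 0.88 V, so the device is actually in triode.
In triode I_D = k_p[V_ov V_SD − ½ V_SD²] and I_D = (V_DD − V_SD)/R_D. Equating: 18.4 V_SD² − 33.44 V_SD + 5.16 = 0, giving V_SD = 0.17 V (the root below V_ov).
I_D = (5.16 − 0.17) / 9.5 = 0.525 mA.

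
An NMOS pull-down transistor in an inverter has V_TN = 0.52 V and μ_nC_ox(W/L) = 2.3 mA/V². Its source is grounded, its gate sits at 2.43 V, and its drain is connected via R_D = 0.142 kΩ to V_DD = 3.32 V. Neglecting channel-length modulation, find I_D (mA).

I_D = 4.20 mA

V_GS = V_G = 2.43 V, so V_ov = 2.43 − 0.52 = 1.91 V.
Assume saturation: I_D = ½ k_n V_ov² = 0.5 × 2.3 × 1.91² = 4.2 mA, giving V_DS = V_DD − I_D R_D = 3.32 − 4.2 × 0.142 = 2.72 V.
V_DS = 2.72 V ≥ V_ov = 1.91 V, confirming saturation.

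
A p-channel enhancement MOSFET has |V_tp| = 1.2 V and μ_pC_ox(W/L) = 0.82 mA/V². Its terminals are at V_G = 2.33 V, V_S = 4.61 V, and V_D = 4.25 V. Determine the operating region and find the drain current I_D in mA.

V_SG = V_S − V_G = 4.61 − 2.33 = 2.28 V; V_SD = V_S − V_D = 4.61 − 4.25 = 0.36 V.
V_ov = V_SG − |V_tp| = 2.28 − 1.2 = 1.08 V.
Since V_SD = 0.36 V < V_ov = 1.08 V, the device is in the triode region.
I_D = k_p [V_ov · V_SD − ½ V_SD²] = 0.82 × [1.08 × 0.36 − 0.5 × 0.36²] = 0.266 mA.

Triode; I_D = 0.266 mA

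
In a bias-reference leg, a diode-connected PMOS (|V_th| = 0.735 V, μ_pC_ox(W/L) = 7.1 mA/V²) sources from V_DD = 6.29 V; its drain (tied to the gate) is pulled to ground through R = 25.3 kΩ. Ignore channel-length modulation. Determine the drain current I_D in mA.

With gate tied to drain, V_SG = V_SD ≥ V_SG − |V_th|, so the device is in saturation.
KCL at the drain: ½ k_p (V_SG − |V_th|)² = (V_DD − V_SG)/R.
Let x = V_SG − 0.735. Then 89.8 x² + x − 5.555 = 0, giving x = 0.243 V (positive root), so V_SG = 0.978 V.
I_D = (V_DD − V_SG)/R = (6.29 − 0.978) / 25.3 = 0.21 mA.

I_D = 0.210 mA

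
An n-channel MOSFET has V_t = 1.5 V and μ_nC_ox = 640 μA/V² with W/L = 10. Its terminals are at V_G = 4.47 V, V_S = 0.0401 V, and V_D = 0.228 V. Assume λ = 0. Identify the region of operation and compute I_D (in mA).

V_GS = V_G − V_S = 4.47 − 0.0401 = 4.43 V; V_DS = V_D − V_S = 0.228 − 0.0401 = 0.188 V.
k_n = μ_nC_ox · (W/L) = 6.4 mA/V².
V_ov = V_GS − V_t = 4.43 − 1.5 = 2.93 V.
Since V_DS = 0.188 V < V_ov = 2.93 V, the device is in the triode region.
I_D = k_n [V_ov · V_DS − ½ V_DS²] = 6.4 × [2.93 × 0.188 − 0.5 × 0.188²] = 3.41 mA.

Triode; I_D = 3.41 mA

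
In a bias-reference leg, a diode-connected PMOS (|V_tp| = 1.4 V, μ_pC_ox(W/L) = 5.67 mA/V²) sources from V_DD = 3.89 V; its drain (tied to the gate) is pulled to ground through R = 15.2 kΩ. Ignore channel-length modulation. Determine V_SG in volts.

V_SG = 1.63 V

With gate tied to drain, V_SG = V_SD ≥ V_SG − |V_tp|, so the device is in saturation.
KCL at the drain: ½ k_p (V_SG − |V_tp|)² = (V_DD − V_SG)/R.
Let x = V_SG − 1.4. Then 43.1 x² + x − 2.49 = 0, giving x = 0.229 V (positive root), so V_SG = 1.63 V.
I_D = (V_DD − V_SG)/R = (3.89 − 1.63) / 15.2 = 0.149 mA.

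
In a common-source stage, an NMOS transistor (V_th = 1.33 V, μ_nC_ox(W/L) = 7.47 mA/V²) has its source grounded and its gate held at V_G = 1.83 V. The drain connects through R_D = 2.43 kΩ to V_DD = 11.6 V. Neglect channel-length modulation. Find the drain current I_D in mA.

V_GS = V_G = 1.83 V, so V_ov = 1.83 − 1.33 = 0.5 V.
Assume saturation: I_D = ½ k_n V_ov² = 0.5 × 7.47 × 0.5² = 0.934 mA, giving V_DS = V_DD − I_D R_D = 11.6 − 0.934 × 2.43 = 9.33 V.
V_DS = 9.33 V ≥ V_ov = 0.5 V, confirming saturation.

I_D = 0.934 mA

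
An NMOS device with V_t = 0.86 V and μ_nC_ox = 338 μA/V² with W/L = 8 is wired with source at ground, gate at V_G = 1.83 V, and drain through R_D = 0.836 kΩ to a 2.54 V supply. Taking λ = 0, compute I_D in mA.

I_D = 1.27 mA

V_GS = V_G = 1.83 V, so V_ov = 1.83 − 0.86 = 0.97 V.
k_n = μ_nC_ox · (W/L) = 2.704 mA/V².
Assume saturation: I_D = ½ k_n V_ov² = 0.5 × 2.704 × 0.97² = 1.27 mA, giving V_DS = V_DD − I_D R_D = 2.54 − 1.27 × 0.836 = 1.48 V.
V_DS = 1.48 V ≥ V_ov = 0.97 V, confirming saturation.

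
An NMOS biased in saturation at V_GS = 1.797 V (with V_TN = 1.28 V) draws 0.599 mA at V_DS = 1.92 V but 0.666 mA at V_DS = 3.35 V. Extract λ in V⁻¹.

λ = 0.0920 V⁻¹

With V_GS fixed, I_D ∝ (1 + λ V_DS) in saturation, so I_D2/I_D1 = (1 + λ V_DS2)/(1 + λ V_DS1).
0.666/0.599 = 1.112 = (1 + 3.35 λ)/(1 + 1.92 λ).
Solving: λ (I_D1 V_DS2 − I_D2 V_DS1) = I_D2 − I_D1, so λ = (0.666 − 0.599) / (0.599 × 3.35 − 0.666 × 1.92) = 0.067 / 0.728 = 0.092 V⁻¹.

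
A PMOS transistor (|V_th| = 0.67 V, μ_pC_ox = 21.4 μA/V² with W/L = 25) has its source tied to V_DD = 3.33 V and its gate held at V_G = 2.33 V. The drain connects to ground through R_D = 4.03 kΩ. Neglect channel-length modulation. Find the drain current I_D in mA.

V_SG = V_DD − V_G = 3.33 − 2.33 = 1 V, so V_ov = 1 − 0.67 = 0.33 V.
k_p = μ_pC_ox · (W/L) = 0.535 mA/V².
Assume saturation: I_D = ½ k_p V_ov² = 0.5 × 0.535 × 0.33² = 0.0291 mA, giving V_SD = V_DD − I_D R_D = 3.33 − 0.0291 × 4.03 = 3.21 V.
V_SD = 3.21 V ≥ V_ov = 0.33 V, confirming saturation.

I_D = 0.0291 mA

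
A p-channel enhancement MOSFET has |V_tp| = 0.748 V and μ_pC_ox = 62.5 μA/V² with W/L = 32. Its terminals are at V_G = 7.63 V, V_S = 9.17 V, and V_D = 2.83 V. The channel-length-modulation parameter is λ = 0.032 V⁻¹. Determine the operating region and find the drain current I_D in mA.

Saturation; I_D = 0.755 mA

V_SG = V_S − V_G = 9.17 − 7.63 = 1.54 V; V_SD = V_S − V_D = 9.17 − 2.83 = 6.34 V.
k_p = μ_pC_ox · (W/L) = 2 mA/V².
V_ov = V_SG − |V_tp| = 1.54 − 0.748 = 0.792 V.
Since V_SD = 6.34 V ≥ V_ov = 0.792 V, the device is in saturation.
I_D = ½ k_p V_ov² (1 + λ V_SD) = 0.5 × 2 × 0.792² × (1 + 0.032 × 6.34) = 0.755 mA.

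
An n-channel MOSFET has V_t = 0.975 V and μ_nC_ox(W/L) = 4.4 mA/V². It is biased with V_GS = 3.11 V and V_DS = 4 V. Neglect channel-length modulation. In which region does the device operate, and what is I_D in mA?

V_ov = V_GS − V_t = 3.11 − 0.975 = 2.13 V.
Since V_DS = 4 V ≥ V_ov = 2.13 V, the device is in saturation.
I_D = ½ k_n V_ov² = 0.5 × 4.4 × 2.13² = 10 mA.

Saturation; I_D = 10.0 mA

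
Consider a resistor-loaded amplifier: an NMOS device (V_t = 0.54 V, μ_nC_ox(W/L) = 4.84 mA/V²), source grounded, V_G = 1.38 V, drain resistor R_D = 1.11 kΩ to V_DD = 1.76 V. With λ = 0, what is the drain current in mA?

I_D = 1.23 mA

V_GS = V_G = 1.38 V, so V_ov = 1.38 − 0.54 = 0.84 V.
Assume saturation: I_D = ½ k_n V_ov² = 0.5 × 4.84 × 0.84² = 1.71 mA, giving V_DS = V_DD − I_D R_D = 1.76 − 1.71 × 1.11 = -0.135 V.
But -0.135 V < V_ov = 0.84 V, so the device is actually in triode.
In triode I_D = k_n[V_ov V_DS − ½ V_DS²] and I_D = (V_DD − V_DS)/R_D. Equating: 2.69 V_DS² − 5.513 V_DS + 1.76 = 0, giving V_DS = 0.395 V (the root below V_ov).
I_D = (1.76 − 0.395) / 1.11 = 1.23 mA.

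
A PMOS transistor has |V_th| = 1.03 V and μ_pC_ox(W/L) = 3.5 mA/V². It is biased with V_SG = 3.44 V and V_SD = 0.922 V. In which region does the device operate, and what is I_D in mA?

V_ov = V_SG − |V_th| = 3.44 − 1.03 = 2.41 V.
Since V_SD = 0.922 V < V_ov = 2.41 V, the device is in the triode region.
I_D = k_p [V_ov · V_SD − ½ V_SD²] = 3.5 × [2.41 × 0.922 − 0.5 × 0.922²] = 6.29 mA.

Triode; I_D = 6.29 mA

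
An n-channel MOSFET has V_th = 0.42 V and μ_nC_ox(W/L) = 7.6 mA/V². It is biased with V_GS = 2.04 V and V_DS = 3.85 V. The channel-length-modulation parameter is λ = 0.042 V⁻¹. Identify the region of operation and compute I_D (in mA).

V_ov = V_GS − V_th = 2.04 − 0.42 = 1.62 V.
Since V_DS = 3.85 V ≥ V_ov = 1.62 V, the device is in saturation.
I_D = ½ k_n V_ov² (1 + λ V_DS) = 0.5 × 7.6 × 1.62² × (1 + 0.042 × 3.85) = 11.6 mA.

Saturation; I_D = 11.6 mA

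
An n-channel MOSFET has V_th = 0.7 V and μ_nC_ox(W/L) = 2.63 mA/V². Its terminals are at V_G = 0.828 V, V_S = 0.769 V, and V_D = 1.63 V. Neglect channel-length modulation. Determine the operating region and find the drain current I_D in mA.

V_GS = V_G − V_S = 0.828 − 0.769 = 0.059 V; V_DS = V_D − V_S = 1.63 − 0.769 = 0.861 V.
V_GS = 0.059 V < V_th = 0.7 V, so the transistor is in cutoff.

Cutoff; I_D = 0 mA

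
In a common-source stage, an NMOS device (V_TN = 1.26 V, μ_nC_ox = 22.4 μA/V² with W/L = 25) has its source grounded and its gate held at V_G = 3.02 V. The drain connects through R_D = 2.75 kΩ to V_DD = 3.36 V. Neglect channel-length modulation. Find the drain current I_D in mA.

I_D = 0.782 mA

V_GS = V_G = 3.02 V, so V_ov = 3.02 − 1.26 = 1.76 V.
k_n = μ_nC_ox · (W/L) = 0.56 mA/V².
Assume saturation: I_D = ½ k_n V_ov² = 0.5 × 0.56 × 1.76² = 0.867 mA, giving V_DS = V_DD − I_D R_D = 3.36 − 0.867 × 2.75 = 0.975 V.
But 0.975 V < V_ov = 1.76 V, so the device is actually in triode.
In triode I_D = k_n[V_ov V_DS − ½ V_DS²] and I_D = (V_DD − V_DS)/R_D. Equating: 0.77 V_DS² − 3.71 V_DS + 3.36 = 0, giving V_DS = 1.21 V (the root below V_ov).
I_D = (3.36 − 1.21) / 2.75 = 0.782 mA.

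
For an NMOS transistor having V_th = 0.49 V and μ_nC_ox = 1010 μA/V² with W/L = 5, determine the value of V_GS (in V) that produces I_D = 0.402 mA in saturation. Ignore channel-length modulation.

k_n = μ_nC_ox · (W/L) = 5.05 mA/V².
In saturation I_D = ½ k_n (V_GS − V_th)², so V_GS − V_th = √(2 I_D / k_n) = √(2 × 0.402 / 5.05) = 0.399 V.
V_GS = 0.49 + 0.399 = 0.889 V.

V_GS = 0.889 V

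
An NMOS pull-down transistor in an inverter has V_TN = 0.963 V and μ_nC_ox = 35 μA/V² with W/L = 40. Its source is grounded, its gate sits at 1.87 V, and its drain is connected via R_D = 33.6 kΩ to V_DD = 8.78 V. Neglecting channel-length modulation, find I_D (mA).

I_D = 0.254 mA

V_GS = V_G = 1.87 V, so V_ov = 1.87 − 0.963 = 0.907 V.
k_n = μ_nC_ox · (W/L) = 1.4 mA/V².
Assume saturation: I_D = ½ k_n V_ov² = 0.5 × 1.4 × 0.907² = 0.576 mA, giving V_DS = V_DD − I_D R_D = 8.78 − 0.576 × 33.6 = -10.6 V.
But -10.6 V < V_ov = 0.907 V, so the device is actually in triode.
In triode I_D = k_n[V_ov V_DS − ½ V_DS²] and I_D = (V_DD − V_DS)/R_D. Equating: 23.5 V_DS² − 43.67 V_DS + 8.78 = 0, giving V_DS = 0.229 V (the root below V_ov).
I_D = (8.78 − 0.229) / 33.6 = 0.254 mA.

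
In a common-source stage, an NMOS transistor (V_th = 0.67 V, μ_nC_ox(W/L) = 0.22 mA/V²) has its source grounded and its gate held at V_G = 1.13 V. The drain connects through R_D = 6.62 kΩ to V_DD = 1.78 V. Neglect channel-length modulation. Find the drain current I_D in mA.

V_GS = V_G = 1.13 V, so V_ov = 1.13 − 0.67 = 0.46 V.
Assume saturation: I_D = ½ k_n V_ov² = 0.5 × 0.22 × 0.46² = 0.0233 mA, giving V_DS = V_DD − I_D R_D = 1.78 − 0.0233 × 6.62 = 1.63 V.
V_DS = 1.63 V ≥ V_ov = 0.46 V, confirming saturation.

I_D = 0.0233 mA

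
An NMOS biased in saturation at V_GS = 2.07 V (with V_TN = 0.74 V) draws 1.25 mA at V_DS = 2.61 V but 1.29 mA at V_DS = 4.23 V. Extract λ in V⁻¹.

λ = 0.0208 V⁻¹

With V_GS fixed, I_D ∝ (1 + λ V_DS) in saturation, so I_D2/I_D1 = (1 + λ V_DS2)/(1 + λ V_DS1).
1.29/1.25 = 1.032 = (1 + 4.23 λ)/(1 + 2.61 λ).
Solving: λ (I_D1 V_DS2 − I_D2 V_DS1) = I_D2 − I_D1, so λ = (1.29 − 1.25) / (1.25 × 4.23 − 1.29 × 2.61) = 0.04 / 1.92 = 0.0208 V⁻¹.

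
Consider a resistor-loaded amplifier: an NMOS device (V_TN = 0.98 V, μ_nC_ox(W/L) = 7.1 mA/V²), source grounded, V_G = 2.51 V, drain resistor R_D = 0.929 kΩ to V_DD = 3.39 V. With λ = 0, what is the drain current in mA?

I_D = 3.28 mA

V_GS = V_G = 2.51 V, so V_ov = 2.51 − 0.98 = 1.53 V.
Assume saturation: I_D = ½ k_n V_ov² = 0.5 × 7.1 × 1.53² = 8.31 mA, giving V_DS = V_DD − I_D R_D = 3.39 − 8.31 × 0.929 = -4.33 V.
But -4.33 V < V_ov = 1.53 V, so the device is actually in triode.
In triode I_D = k_n[V_ov V_DS − ½ V_DS²] and I_D = (V_DD − V_DS)/R_D. Equating: 3.3 V_DS² − 11.09 V_DS + 3.39 = 0, giving V_DS = 0.34 V (the root below V_ov).
I_D = (3.39 − 0.34) / 0.929 = 3.28 mA.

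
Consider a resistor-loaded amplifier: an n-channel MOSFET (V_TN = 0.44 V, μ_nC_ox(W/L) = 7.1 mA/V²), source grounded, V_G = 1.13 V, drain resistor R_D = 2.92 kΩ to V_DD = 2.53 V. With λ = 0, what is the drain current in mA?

I_D = 0.801 mA

V_GS = V_G = 1.13 V, so V_ov = 1.13 − 0.44 = 0.69 V.
Assume saturation: I_D = ½ k_n V_ov² = 0.5 × 7.1 × 0.69² = 1.69 mA, giving V_DS = V_DD − I_D R_D = 2.53 − 1.69 × 2.92 = -2.41 V.
But -2.41 V < V_ov = 0.69 V, so the device is actually in triode.
In triode I_D = k_n[V_ov V_DS − ½ V_DS²] and I_D = (V_DD − V_DS)/R_D. Equating: 10.4 V_DS² − 15.31 V_DS + 2.53 = 0, giving V_DS = 0.19 V (the root below V_ov).
I_D = (2.53 − 0.19) / 2.92 = 0.801 mA.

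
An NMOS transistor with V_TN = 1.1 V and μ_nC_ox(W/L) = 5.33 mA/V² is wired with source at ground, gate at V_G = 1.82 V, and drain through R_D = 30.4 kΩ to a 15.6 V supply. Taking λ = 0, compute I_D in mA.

V_GS = V_G = 1.82 V, so V_ov = 1.82 − 1.1 = 0.72 V.
Assume saturation: I_D = ½ k_n V_ov² = 0.5 × 5.33 × 0.72² = 1.38 mA, giving V_DS = V_DD − I_D R_D = 15.6 − 1.38 × 30.4 = -26.4 V.
But -26.4 V < V_ov = 0.72 V, so the device is actually in triode.
In triode I_D = k_n[V_ov V_DS − ½ V_DS²] and I_D = (V_DD − V_DS)/R_D. Equating: 81 V_DS² − 117.7 V_DS + 15.6 = 0, giving V_DS = 0.148 V (the root below V_ov).
I_D = (15.6 − 0.148) / 30.4 = 0.508 mA.

I_D = 0.508 mA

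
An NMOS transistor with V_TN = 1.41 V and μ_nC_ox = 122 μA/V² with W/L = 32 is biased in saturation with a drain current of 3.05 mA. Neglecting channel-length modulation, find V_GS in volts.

V_GS = 2.66 V

k_n = μ_nC_ox · (W/L) = 3.904 mA/V².
In saturation I_D = ½ k_n (V_GS − V_TN)², so V_GS − V_TN = √(2 I_D / k_n) = √(2 × 3.05 / 3.904) = 1.25 V.
V_GS = 1.41 + 1.25 = 2.66 V.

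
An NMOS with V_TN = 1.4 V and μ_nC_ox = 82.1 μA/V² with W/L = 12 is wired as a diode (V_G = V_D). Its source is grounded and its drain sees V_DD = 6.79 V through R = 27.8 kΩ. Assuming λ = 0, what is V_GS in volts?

With gate tied to drain, V_GS = V_DS ≥ V_GS − V_TN, so the device is in saturation.
k_n = μ_nC_ox · (W/L) = 0.9852 mA/V².
KCL at the drain: ½ k_n (V_GS − V_TN)² = (V_DD − V_GS)/R.
Let x = V_GS − 1.4. Then 13.7 x² + x − 5.39 = 0, giving x = 0.592 V (positive root), so V_GS = 1.99 V.
I_D = (V_DD − V_GS)/R = (6.79 − 1.99) / 27.8 = 0.173 mA.

V_GS = 1.99 V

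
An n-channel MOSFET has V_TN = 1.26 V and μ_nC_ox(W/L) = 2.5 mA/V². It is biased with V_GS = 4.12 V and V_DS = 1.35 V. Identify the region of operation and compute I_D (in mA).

V_ov = V_GS − V_TN = 4.12 − 1.26 = 2.86 V.
Since V_DS = 1.35 V < V_ov = 2.86 V, the device is in the triode region.
I_D = k_n [V_ov · V_DS − ½ V_DS²] = 2.5 × [2.86 × 1.35 − 0.5 × 1.35²] = 7.37 mA.

Triode; I_D = 7.37 mA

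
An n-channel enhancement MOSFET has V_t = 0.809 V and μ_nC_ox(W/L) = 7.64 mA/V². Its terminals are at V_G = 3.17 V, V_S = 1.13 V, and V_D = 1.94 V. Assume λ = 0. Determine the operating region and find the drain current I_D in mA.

Triode; I_D = 5.11 mA

V_GS = V_G − V_S = 3.17 − 1.13 = 2.04 V; V_DS = V_D − V_S = 1.94 − 1.13 = 0.81 V.
V_ov = V_GS − V_t = 2.04 − 0.809 = 1.23 V.
Since V_DS = 0.81 V < V_ov = 1.23 V, the device is in the triode region.
I_D = k_n [V_ov · V_DS − ½ V_DS²] = 7.64 × [1.23 × 0.81 − 0.5 × 0.81²] = 5.11 mA.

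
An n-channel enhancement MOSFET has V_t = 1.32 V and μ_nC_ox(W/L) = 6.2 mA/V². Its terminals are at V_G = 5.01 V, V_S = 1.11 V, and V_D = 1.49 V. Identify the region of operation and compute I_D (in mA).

Triode; I_D = 5.63 mA

V_GS = V_G − V_S = 5.01 − 1.11 = 3.9 V; V_DS = V_D − V_S = 1.49 − 1.11 = 0.38 V.
V_ov = V_GS − V_t = 3.9 − 1.32 = 2.58 V.
Since V_DS = 0.38 V < V_ov = 2.58 V, the device is in the triode region.
I_D = k_n [V_ov · V_DS − ½ V_DS²] = 6.2 × [2.58 × 0.38 − 0.5 × 0.38²] = 5.63 mA.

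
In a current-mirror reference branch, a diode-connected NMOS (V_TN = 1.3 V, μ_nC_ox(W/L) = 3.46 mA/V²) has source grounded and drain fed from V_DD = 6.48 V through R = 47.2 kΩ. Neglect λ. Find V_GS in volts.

With gate tied to drain, V_GS = V_DS ≥ V_GS − V_TN, so the device is in saturation.
KCL at the drain: ½ k_n (V_GS − V_TN)² = (V_DD − V_GS)/R.
Let x = V_GS − 1.3. Then 81.7 x² + x − 5.18 = 0, giving x = 0.246 V (positive root), so V_GS = 1.55 V.
I_D = (V_DD − V_GS)/R = (6.48 − 1.55) / 47.2 = 0.105 mA.

V_GS = 1.55 V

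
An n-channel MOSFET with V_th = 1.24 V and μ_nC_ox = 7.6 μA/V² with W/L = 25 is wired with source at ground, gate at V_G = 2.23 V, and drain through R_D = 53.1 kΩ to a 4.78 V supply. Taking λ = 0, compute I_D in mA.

V_GS = V_G = 2.23 V, so V_ov = 2.23 − 1.24 = 0.99 V.
k_n = μ_nC_ox · (W/L) = 0.19 mA/V².
Assume saturation: I_D = ½ k_n V_ov² = 0.5 × 0.19 × 0.99² = 0.0931 mA, giving V_DS = V_DD − I_D R_D = 4.78 − 0.0931 × 53.1 = -0.164 V.
But -0.164 V < V_ov = 0.99 V, so the device is actually in triode.
In triode I_D = k_n[V_ov V_DS − ½ V_DS²] and I_D = (V_DD − V_DS)/R_D. Equating: 5.04 V_DS² − 10.99 V_DS + 4.78 = 0, giving V_DS = 0.601 V (the root below V_ov).
I_D = (4.78 − 0.601) / 53.1 = 0.0787 mA.

I_D = 0.0787 mA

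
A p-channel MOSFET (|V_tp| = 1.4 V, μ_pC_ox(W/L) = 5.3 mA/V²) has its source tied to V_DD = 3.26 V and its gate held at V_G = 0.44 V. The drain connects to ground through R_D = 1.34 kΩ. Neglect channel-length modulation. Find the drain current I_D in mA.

I_D = 2.19 mA

V_SG = V_DD − V_G = 3.26 − 0.44 = 2.82 V, so V_ov = 2.82 − 1.4 = 1.42 V.
Assume saturation: I_D = ½ k_p V_ov² = 0.5 × 5.3 × 1.42² = 5.34 mA, giving V_SD = V_DD − I_D R_D = 3.26 − 5.34 × 1.34 = -3.9 V.
But -3.9 V < V_ov = 1.42 V, so the device is actually in triode.
In triode I_D = k_p[V_ov V_SD − ½ V_SD²] and I_D = (V_DD − V_SD)/R_D. Equating: 3.55 V_SD² − 11.08 V_SD + 3.26 = 0, giving V_SD = 0.329 V (the root below V_ov).
I_D = (3.26 − 0.329) / 1.34 = 2.19 mA.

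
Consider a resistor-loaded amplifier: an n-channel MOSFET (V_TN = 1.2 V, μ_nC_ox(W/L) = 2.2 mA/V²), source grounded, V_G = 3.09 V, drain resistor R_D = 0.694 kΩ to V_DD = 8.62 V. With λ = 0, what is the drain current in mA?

V_GS = V_G = 3.09 V, so V_ov = 3.09 − 1.2 = 1.89 V.
Assume saturation: I_D = ½ k_n V_ov² = 0.5 × 2.2 × 1.89² = 3.93 mA, giving V_DS = V_DD − I_D R_D = 8.62 − 3.93 × 0.694 = 5.89 V.
V_DS = 5.89 V ≥ V_ov = 1.89 V, confirming saturation.

I_D = 3.93 mA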